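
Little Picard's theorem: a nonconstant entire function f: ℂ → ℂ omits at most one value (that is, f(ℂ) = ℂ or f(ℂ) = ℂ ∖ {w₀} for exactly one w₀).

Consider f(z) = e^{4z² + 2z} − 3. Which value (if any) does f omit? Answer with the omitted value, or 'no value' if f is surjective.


Little Picard bounds the complement of f(ℂ) to at most one point.
The exponent g(z) = 4z² + 2z is a nonconstant polynomial, hence surjective onto ℂ. So e^{g(z)} takes every value in {e^w : w ∈ ℂ} = ℂ ∖ {0}. Adding -3 shifts the range to ℂ ∖ {-3}. f omits exactly -3.

Omitted value: -3.


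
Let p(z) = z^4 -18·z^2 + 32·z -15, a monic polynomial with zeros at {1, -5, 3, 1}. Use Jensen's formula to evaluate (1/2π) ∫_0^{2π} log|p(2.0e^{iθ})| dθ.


Zeros: -5, 1, 1, 3; r = 2.0.
Inside |z| < r: 1, 1. Outside (|z| ≥ r): -5, 3.
p(0) = -15, so log|p(0)| = log(15) = 2.7081.
Apply Jensen: I(r) = log|p(0)| + Σ_k log(r/|z_k|), summed over zeros inside |z| < r.
  log(r/|z_k|) for z_k = 1: log(2.0/1) = 0.6931
  log(r/|z_k|) for z_k = 1: log(2.0/1) = 0.6931
  Outside zeros (-5, 3) contribute nothing to the Jensen sum.
Sum over inside zeros: 1.3863.
I(r) = log|p(0)| + (inside sum) = 2.7081 + 1.3863 = 4.0943.
Note: since some zeros are outside |z| ≤ r, the simplified n·log(r) form does NOT apply — only the inside zeros contribute.

I(r) ≈ 4.0943.


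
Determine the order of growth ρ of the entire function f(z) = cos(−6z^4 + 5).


Write cos(w) = (e^{iw} ± e^{−iw})/(2 or 2i), so |cos(w)| ≤ e^{|w|}. With w = −6z^4 + 5, |w| ≤ 6r^4 + 5 on |z|=r, giving M(r) ≤ e^{6r^4 + 5} and ρ ≤ 4. For the lower bound, choose z on |z|=r with -6z^4 purely imaginary of modulus 6r^4; then |cos(−6z^4 + 5)| grows like e^{6r^4}/2, so ρ ≥ 4. Hence ρ = 4.
Therefore ρ = 4.

Order ρ = 4.


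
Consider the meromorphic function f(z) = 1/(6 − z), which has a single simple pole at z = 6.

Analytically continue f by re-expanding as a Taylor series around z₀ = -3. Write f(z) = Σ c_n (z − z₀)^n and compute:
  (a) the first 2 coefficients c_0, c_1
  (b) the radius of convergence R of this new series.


Let w = z − z₀, so z = z₀ + w.
Then 6 − z = 6 − (z₀ + w) = (6 − z₀) − w = 9 − w.
f(z) = 1/(9 − w) = (1/(9)) · 1/(1 − w/(9)) = Σ_{n≥0} w^n / (9)^(n+1).
So c_n = 1/(9)^(n+1):
  c_0 = 1/(9)^1 = 1/9.
  c_1 = 1/(9)^2 = 1/81.
The series is valid for |w/d| < 1, i.e. |z − z₀| < |d|.
Radius of convergence: R = |6 − z₀| = |9| = 9 (distance from z₀ to the singularity z = 6).

c_0 = 1/9, c_1 = 1/81; R = 9.


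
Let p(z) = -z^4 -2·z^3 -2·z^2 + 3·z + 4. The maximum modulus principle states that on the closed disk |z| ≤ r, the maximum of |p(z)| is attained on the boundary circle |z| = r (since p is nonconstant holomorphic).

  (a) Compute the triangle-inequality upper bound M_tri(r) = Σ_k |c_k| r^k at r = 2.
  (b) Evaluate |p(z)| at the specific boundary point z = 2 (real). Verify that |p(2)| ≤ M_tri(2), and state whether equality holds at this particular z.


Coefficients: c_0 = 4, c_1 = 3, c_2 = -2, c_3 = -2, c_4 = -1. Radius r = 2.
Part (a). Triangle bound: M_tri(r) = Σ_k |c_k| r^k
  = |4|·2^0 + |3|·2^1 + |-2|·2^2 + |-2|·2^3 + |-1|·2^4
  = 4 + 6 + 8 + 16 + 16 = 50.
This bounds M(r) := max_{|z|=r} |p(z)| from above; equality holds iff all terms c_k z^k can be made to align in phase at a single z on |z|=r.
Part (b). At z = 2 (real, on the circle |z| = r):
  p(2) = (4)·2^0 + (3)·2^1 + (-2)·2^2 + (-2)·2^3 + (-1)·2^4 = -30.
  |p(2)| = 30.
Check: |p(2)| = 30 ≤ 50 = M_tri(2). ✓ Equality does not hold at z = 2 (the coefficients have mixed signs, so the terms do not all align in phase there).

M_tri(2) = 50; |p(2)| = 30; equality at z=2: no.


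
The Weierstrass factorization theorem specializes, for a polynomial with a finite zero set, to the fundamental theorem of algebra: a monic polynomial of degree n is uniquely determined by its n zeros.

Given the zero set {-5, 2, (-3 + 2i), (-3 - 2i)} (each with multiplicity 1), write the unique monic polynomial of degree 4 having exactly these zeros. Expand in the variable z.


The polynomial is p(z) = ∏_{α ∈ S} (z − α), where S = {-5, 2, (-3 + 2i), (-3 - 2i)}.
Expanding the product yields: p(z) = z^4 + 9·z^3 + 21·z^2 -21·z -130.
Note conjugate pairs combine to real quadratics: (z − (-3+2i))(z − (-3−2i)) = z² + 6z + 13.
The resulting polynomial has degree 4 and real coefficients as required.

p(z) = z^4 + 9·z^3 + 21·z^2 -21·z -130.


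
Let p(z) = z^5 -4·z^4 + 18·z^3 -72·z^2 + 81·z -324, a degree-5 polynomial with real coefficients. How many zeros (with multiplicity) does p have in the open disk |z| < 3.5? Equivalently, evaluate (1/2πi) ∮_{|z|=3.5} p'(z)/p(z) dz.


The zeros of p are: (0 + 3i), (0 - 3i), (0 + 3i), (0 - 3i), 4.
Their magnitudes are: 3, 3, 3, 3, 4.
Zeros with |z| < R = 3.5: (0 + 3i), (0 - 3i), (0 + 3i), (0 - 3i).
Count = 4.
By the argument principle, (1/2πi) ∮_{|z|=R} p'(z)/p(z) dz equals exactly this count.

Number of zeros inside |z| < 3.5: 4.


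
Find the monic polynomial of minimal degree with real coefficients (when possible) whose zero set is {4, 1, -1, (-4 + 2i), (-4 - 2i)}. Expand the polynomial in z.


The polynomial is p(z) = ∏_{α ∈ S} (z − α), where S = {4, 1, -1, (-4 + 2i), (-4 - 2i)}.
Expanding the product yields: p(z) = z^5 + 4·z^4 -13·z^3 -84·z^2 + 12·z + 80.
Note conjugate pairs combine to real quadratics: (z − (-4+2i))(z − (-4−2i)) = z² + 8z + 20.
The resulting polynomial has degree 5 and real coefficients as required.

p(z) = z^5 + 4·z^4 -13·z^3 -84·z^2 + 12·z + 80.


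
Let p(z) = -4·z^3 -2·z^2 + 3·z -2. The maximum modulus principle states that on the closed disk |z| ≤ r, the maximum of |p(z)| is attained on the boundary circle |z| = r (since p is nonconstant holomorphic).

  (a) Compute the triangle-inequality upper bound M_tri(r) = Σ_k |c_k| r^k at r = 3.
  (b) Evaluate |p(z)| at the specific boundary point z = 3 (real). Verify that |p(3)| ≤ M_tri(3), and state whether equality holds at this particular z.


Coefficients: c_0 = -2, c_1 = 3, c_2 = -2, c_3 = -4. Radius r = 3.
Part (a). Triangle bound: M_tri(r) = Σ_k |c_k| r^k
  = |-2|·3^0 + |3|·3^1 + |-2|·3^2 + |-4|·3^3
  = 2 + 9 + 18 + 108 = 137.
This bounds M(r) := max_{|z|=r} |p(z)| from above; equality holds iff all terms c_k z^k can be made to align in phase at a single z on |z|=r.
Part (b). At z = 3 (real, on the circle |z| = r):
  p(3) = (-2)·3^0 + (3)·3^1 + (-2)·3^2 + (-4)·3^3 = -119.
  |p(3)| = 119.
Check: |p(3)| = 119 ≤ 137 = M_tri(3). ✓ Equality does not hold at z = 3 (the coefficients have mixed signs, so the terms do not all align in phase there).

M_tri(3) = 137; |p(3)| = 119; equality at z=3: no.


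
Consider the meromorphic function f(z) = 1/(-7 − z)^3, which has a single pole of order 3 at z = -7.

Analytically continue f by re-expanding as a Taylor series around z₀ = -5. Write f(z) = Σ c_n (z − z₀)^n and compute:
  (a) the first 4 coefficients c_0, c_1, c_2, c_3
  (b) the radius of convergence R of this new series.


Let w = z − z₀, so z = z₀ + w.
Then -7 − z = -7 − (z₀ + w) = (-7 − z₀) − w = -2 − w.
f(z) = 1/(-2 − w)^3 = (1/(-2)^3) · (1 − w/(-2))^{−3}.
By the binomial series (1−u)^{−3} = Σ_{n≥0} C(n+2, 2) u^n for |u|<1, with u = w/(-2):
  c_n = C(n+2, 2) / (-2)^(n+3).
  c_0 = 1/(-2)^3 = -1/8.
  c_1 = 3/(-2)^4 = 3/16.
  c_2 = 6/(-2)^5 = -3/16.
  c_3 = 10/(-2)^6 = 5/32.
The series is valid for |w/d| < 1, i.e. |z − z₀| < |d|.
Radius of convergence: R = |-7 − z₀| = |-2| = 2 (distance from z₀ to the singularity z = -7).

c_0 = -1/8, c_1 = 3/16, c_2 = -3/16, c_3 = 5/32; R = 2.


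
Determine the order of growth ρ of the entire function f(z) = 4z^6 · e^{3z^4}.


M(r) = max_{|z|=r} |4|·|z|^6·|e^{3z^4}| = 4·r^6 · e^{3r^4} (the factors attain their maxima compatibly on |z|=r). Then log M(r) = log 4 + 6·log r + 3r^4, dominated by the last term, so log log M(r) ~ 4·log r. The polynomial factor 4z^6 contributes only a log r term and does not affect the order. ρ = 4.
Therefore ρ = 4.

Order ρ = 4.


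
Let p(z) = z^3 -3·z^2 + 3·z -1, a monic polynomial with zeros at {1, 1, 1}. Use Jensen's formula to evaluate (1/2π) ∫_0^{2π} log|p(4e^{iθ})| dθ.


Zeros: 1, 1, 1; r = 4.
Inside |z| < r: 1, 1, 1. Outside (|z| ≥ r): ∅.
p(0) = -1, so log|p(0)| = log(1) = 0.0000.
Apply Jensen: I(r) = log|p(0)| + Σ_k log(r/|z_k|), summed over zeros inside |z| < r.
  log(r/|z_k|) for z_k = 1: log(4/1) = 1.3863
  log(r/|z_k|) for z_k = 1: log(4/1) = 1.3863
  log(r/|z_k|) for z_k = 1: log(4/1) = 1.3863
Sum over inside zeros: 4.1589.
I(r) = log|p(0)| + (inside sum) = 0.0000 + 4.1589 = 4.1589.
Closed form (all zeros inside, monic): I(r) = n·log(r) = 3·log(4) = 4.1589. ✓

I(r) ≈ 4.1589.


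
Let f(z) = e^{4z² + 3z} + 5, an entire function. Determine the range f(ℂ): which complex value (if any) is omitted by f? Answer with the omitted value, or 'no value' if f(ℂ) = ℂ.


Little Picard bounds the complement of f(ℂ) to at most one point.
The exponent g(z) = 4z² + 3z is a nonconstant polynomial, hence surjective onto ℂ. So e^{g(z)} takes every value in {e^w : w ∈ ℂ} = ℂ ∖ {0}. Adding 5 shifts the range to ℂ ∖ {5}. f omits exactly 5.

Omitted value: 5.


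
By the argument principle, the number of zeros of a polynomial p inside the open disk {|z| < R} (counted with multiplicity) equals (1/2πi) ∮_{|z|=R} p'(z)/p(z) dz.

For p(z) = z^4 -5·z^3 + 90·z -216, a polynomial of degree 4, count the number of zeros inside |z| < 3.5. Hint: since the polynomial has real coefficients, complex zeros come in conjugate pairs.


The zeros of p are: -4, (3 + 3i), (3 - 3i), 3.
Their magnitudes are: 4, 4.243, 4.243, 3.
Zeros with |z| < R = 3.5: 3.
Count = 1.
By the argument principle, (1/2πi) ∮_{|z|=R} p'(z)/p(z) dz equals exactly this count.

Number of zeros inside |z| < 3.5: 1.


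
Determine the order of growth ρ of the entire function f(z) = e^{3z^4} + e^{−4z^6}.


Each summand is entire of order 4 and 6 respectively (as in the single-exponential case). The order of a sum is at most the max of the orders, so ρ ≤ 6. For the lower bound: on |z|=r choose arg z so that -4z^6 is real positive; then |e^{-4z^6}| = e^{4r^6} while |e^{3z^4}| ≤ e^{3r^4} = o(e^{4r^6}). So |f| ≥ e^{4r^6}(1 − o(1)) and ρ ≥ 6. Hence ρ = max(4, 6) = 6.
Therefore ρ = 6.

Order ρ = 6.


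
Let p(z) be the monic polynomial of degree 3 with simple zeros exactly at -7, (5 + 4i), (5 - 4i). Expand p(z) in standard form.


The polynomial is p(z) = ∏_{α ∈ S} (z − α), where S = {-7, (5 + 4i), (5 - 4i)}.
Expanding the product yields: p(z) = z^3 -3·z^2 -29·z + 287.
Note conjugate pairs combine to real quadratics: (z − (5+4i))(z − (5−4i)) = z² − 10z + 41.
The resulting polynomial has degree 3 and real coefficients as required.

p(z) = z^3 -3·z^2 -29·z + 287.


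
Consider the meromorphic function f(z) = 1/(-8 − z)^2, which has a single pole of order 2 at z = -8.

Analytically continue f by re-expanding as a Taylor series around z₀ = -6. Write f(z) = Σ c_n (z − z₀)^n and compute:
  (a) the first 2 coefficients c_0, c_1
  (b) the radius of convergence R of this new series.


Let w = z − z₀, so z = z₀ + w.
Then -8 − z = -8 − (z₀ + w) = (-8 − z₀) − w = -2 − w.
f(z) = 1/(-2 − w)^2 = (1/(-2)^2) · (1 − w/(-2))^{−2}.
By the binomial series (1−u)^{−2} = Σ_{n≥0} C(n+1, 1) u^n for |u|<1, with u = w/(-2):
  c_n = C(n+1, 1) / (-2)^(n+2).
  c_0 = 1/(-2)^2 = 1/4.
  c_1 = 2/(-2)^3 = -1/4.
The series is valid for |w/d| < 1, i.e. |z − z₀| < |d|.
Radius of convergence: R = |-8 − z₀| = |-2| = 2 (distance from z₀ to the singularity z = -8).

c_0 = 1/4, c_1 = -1/4; R = 2.


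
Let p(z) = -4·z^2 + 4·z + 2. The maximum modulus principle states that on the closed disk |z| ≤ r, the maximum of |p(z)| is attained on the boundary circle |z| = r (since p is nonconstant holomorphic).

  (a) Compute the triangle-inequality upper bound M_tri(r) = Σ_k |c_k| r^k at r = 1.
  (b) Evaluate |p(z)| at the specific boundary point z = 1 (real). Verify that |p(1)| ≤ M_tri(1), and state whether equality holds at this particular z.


Coefficients: c_0 = 2, c_1 = 4, c_2 = -4. Radius r = 1.
Part (a). Triangle bound: M_tri(r) = Σ_k |c_k| r^k
  = |2|·1^0 + |4|·1^1 + |-4|·1^2
  = 2 + 4 + 4 = 10.
This bounds M(r) := max_{|z|=r} |p(z)| from above; equality holds iff all terms c_k z^k can be made to align in phase at a single z on |z|=r.
Part (b). At z = 1 (real, on the circle |z| = r):
  p(1) = (2)·1^0 + (4)·1^1 + (-4)·1^2 = 2.
  |p(1)| = 2.
Check: |p(1)| = 2 ≤ 10 = M_tri(1). ✓ Equality does not hold at z = 1 (the coefficients have mixed signs, so the terms do not all align in phase there).

M_tri(1) = 10; |p(1)| = 2; equality at z=1: no.


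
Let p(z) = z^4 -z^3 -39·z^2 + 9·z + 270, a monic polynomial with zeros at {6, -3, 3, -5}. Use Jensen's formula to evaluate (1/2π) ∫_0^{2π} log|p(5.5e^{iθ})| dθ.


Zeros: -5, -3, 3, 6; r = 5.5.
Inside |z| < r: -5, -3, 3. Outside (|z| ≥ r): 6.
p(0) = 270, so log|p(0)| = log(270) = 5.5984.
Apply Jensen: I(r) = log|p(0)| + Σ_k log(r/|z_k|), summed over zeros inside |z| < r.
  log(r/|z_k|) for z_k = -3: log(5.5/3) = 0.6061
  log(r/|z_k|) for z_k = 3: log(5.5/3) = 0.6061
  log(r/|z_k|) for z_k = -5: log(5.5/5) = 0.0953
  Outside zeros (6) contribute nothing to the Jensen sum.
Sum over inside zeros: 1.3076.
I(r) = log|p(0)| + (inside sum) = 5.5984 + 1.3076 = 6.9060.
Note: since some zeros are outside |z| ≤ r, the simplified n·log(r) form does NOT apply — only the inside zeros contribute.

I(r) ≈ 6.9060.


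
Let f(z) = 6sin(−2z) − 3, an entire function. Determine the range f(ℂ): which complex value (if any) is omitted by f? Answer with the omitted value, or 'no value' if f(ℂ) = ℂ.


Little Picard bounds the complement of f(ℂ) to at most one point.
sin is entire and surjective onto ℂ: for every w ∈ ℂ, sin(ζ) = w has a solution ζ ∈ ℂ (e.g., via the complex inverse arcsin). With ζ = −2z this gives z = ζ/(-2). Then 6·sin(−2z) takes every value in 6·ℂ = ℂ, and adding -3 is a bijection of ℂ. So f is surjective and omits no value. (Note: only on the real line is sin bounded by [−1, 1].)

Omitted value: no value.


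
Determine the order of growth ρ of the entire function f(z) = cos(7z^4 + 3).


Write cos(w) = (e^{iw} ± e^{−iw})/(2 or 2i), so |cos(w)| ≤ e^{|w|}. With w = 7z^4 + 3, |w| ≤ 7r^4 + 3 on |z|=r, giving M(r) ≤ e^{7r^4 + 3} and ρ ≤ 4. For the lower bound, choose z on |z|=r with 7z^4 purely imaginary of modulus 7r^4; then |cos(7z^4 + 3)| grows like e^{7r^4}/2, so ρ ≥ 4. Hence ρ = 4.
Therefore ρ = 4.

Order ρ = 4.


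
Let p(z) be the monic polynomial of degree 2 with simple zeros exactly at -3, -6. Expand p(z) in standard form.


The polynomial is p(z) = ∏_{α ∈ S} (z − α), where S = {-3, -6}.
Expanding the product yields: p(z) = z^2 + 9·z + 18.
The resulting polynomial has degree 2 and real coefficients as required.

p(z) = z^2 + 9·z + 18.


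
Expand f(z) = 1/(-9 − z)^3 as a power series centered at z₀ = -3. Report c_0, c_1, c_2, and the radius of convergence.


Let w = z − z₀, so z = z₀ + w.
Then -9 − z = -9 − (z₀ + w) = (-9 − z₀) − w = -6 − w.
f(z) = 1/(-6 − w)^3 = (1/(-6)^3) · (1 − w/(-6))^{−3}.
By the binomial series (1−u)^{−3} = Σ_{n≥0} C(n+2, 2) u^n for |u|<1, with u = w/(-6):
  c_n = C(n+2, 2) / (-6)^(n+3).
  c_0 = 1/(-6)^3 = -1/216.
  c_1 = 3/(-6)^4 = 1/432.
  c_2 = 6/(-6)^5 = -1/1296.
The series is valid for |w/d| < 1, i.e. |z − z₀| < |d|.
Radius of convergence: R = |-9 − z₀| = |-6| = 6 (distance from z₀ to the singularity z = -9).

c_0 = -1/216, c_1 = 1/432, c_2 = -1/1296; R = 6.


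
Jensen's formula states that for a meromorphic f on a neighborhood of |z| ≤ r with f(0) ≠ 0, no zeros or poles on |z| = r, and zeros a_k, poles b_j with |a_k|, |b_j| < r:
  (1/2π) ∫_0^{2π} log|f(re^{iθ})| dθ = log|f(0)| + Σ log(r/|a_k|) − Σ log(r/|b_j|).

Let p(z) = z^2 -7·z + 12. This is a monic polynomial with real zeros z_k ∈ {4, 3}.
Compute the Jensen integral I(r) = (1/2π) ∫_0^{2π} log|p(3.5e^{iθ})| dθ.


Zeros: 3, 4; r = 3.5.
Inside |z| < r: 3. Outside (|z| ≥ r): 4.
p(0) = 12, so log|p(0)| = log(12) = 2.4849.
Apply Jensen: I(r) = log|p(0)| + Σ_k log(r/|z_k|), summed over zeros inside |z| < r.
  log(r/|z_k|) for z_k = 3: log(3.5/3) = 0.1542
  Outside zeros (4) contribute nothing to the Jensen sum.
Sum over inside zeros: 0.1542.
I(r) = log|p(0)| + (inside sum) = 2.4849 + 0.1542 = 2.6391.
Note: since some zeros are outside |z| ≤ r, the simplified n·log(r) form does NOT apply — only the inside zeros contribute.

I(r) ≈ 2.6391.


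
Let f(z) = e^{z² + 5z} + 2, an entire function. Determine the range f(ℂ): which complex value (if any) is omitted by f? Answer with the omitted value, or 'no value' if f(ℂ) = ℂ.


Little Picard bounds the complement of f(ℂ) to at most one point.
The exponent g(z) = z² + 5z is a nonconstant polynomial, hence surjective onto ℂ. So e^{g(z)} takes every value in {e^w : w ∈ ℂ} = ℂ ∖ {0}. Adding 2 shifts the range to ℂ ∖ {2}. f omits exactly 2.

Omitted value: 2.


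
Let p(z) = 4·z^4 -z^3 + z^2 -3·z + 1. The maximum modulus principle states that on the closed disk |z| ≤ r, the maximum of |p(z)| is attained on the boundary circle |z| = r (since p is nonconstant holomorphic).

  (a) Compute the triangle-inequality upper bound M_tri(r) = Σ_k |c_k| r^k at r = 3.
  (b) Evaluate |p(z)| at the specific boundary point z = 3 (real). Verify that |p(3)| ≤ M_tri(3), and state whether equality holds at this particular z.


Coefficients: c_0 = 1, c_1 = -3, c_2 = 1, c_3 = -1, c_4 = 4. Radius r = 3.
Part (a). Triangle bound: M_tri(r) = Σ_k |c_k| r^k
  = |1|·3^0 + |-3|·3^1 + |1|·3^2 + |-1|·3^3 + |4|·3^4
  = 1 + 9 + 9 + 27 + 324 = 370.
This bounds M(r) := max_{|z|=r} |p(z)| from above; equality holds iff all terms c_k z^k can be made to align in phase at a single z on |z|=r.
Part (b). At z = 3 (real, on the circle |z| = r):
  p(3) = (1)·3^0 + (-3)·3^1 + (1)·3^2 + (-1)·3^3 + (4)·3^4 = 298.
  |p(3)| = 298.
Check: |p(3)| = 298 ≤ 370 = M_tri(3). ✓ Equality does not hold at z = 3 (the coefficients have mixed signs, so the terms do not all align in phase there).

M_tri(3) = 370; |p(3)| = 298; equality at z=3: no.


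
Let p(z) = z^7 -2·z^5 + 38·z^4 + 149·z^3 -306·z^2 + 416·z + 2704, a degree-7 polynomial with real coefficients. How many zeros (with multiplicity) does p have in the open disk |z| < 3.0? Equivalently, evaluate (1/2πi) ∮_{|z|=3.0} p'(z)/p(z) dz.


The zeros of p are: (-3 + 2i), (-3 - 2i), (2 + 3i), (2 - 3i), -2, (2 + 2i), (2 - 2i).
Their magnitudes are: 3.606, 3.606, 3.606, 3.606, 2, 2.828, 2.828.
Zeros with |z| < R = 3.0: -2, (2 + 2i), (2 - 2i).
Count = 3.
By the argument principle, (1/2πi) ∮_{|z|=R} p'(z)/p(z) dz equals exactly this count.

Number of zeros inside |z| < 3.0: 3.


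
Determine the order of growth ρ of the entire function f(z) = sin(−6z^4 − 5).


Write sin(w) = (e^{iw} ± e^{−iw})/(2 or 2i), so |sin(w)| ≤ e^{|w|}. With w = −6z^4 − 5, |w| ≤ 6r^4 + 5 on |z|=r, giving M(r) ≤ e^{6r^4 + 5} and ρ ≤ 4. For the lower bound, choose z on |z|=r with -6z^4 purely imaginary of modulus 6r^4; then |sin(−6z^4 − 5)| grows like e^{6r^4}/2, so ρ ≥ 4. Hence ρ = 4.
Therefore ρ = 4.

Order ρ = 4.


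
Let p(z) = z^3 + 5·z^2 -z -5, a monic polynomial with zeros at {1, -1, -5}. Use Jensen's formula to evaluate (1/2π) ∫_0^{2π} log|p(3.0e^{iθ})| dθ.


Zeros: -5, -1, 1; r = 3.0.
Inside |z| < r: -1, 1. Outside (|z| ≥ r): -5.
p(0) = -5, so log|p(0)| = log(5) = 1.6094.
Apply Jensen: I(r) = log|p(0)| + Σ_k log(r/|z_k|), summed over zeros inside |z| < r.
  log(r/|z_k|) for z_k = 1: log(3.0/1) = 1.0986
  log(r/|z_k|) for z_k = -1: log(3.0/1) = 1.0986
  Outside zeros (-5) contribute nothing to the Jensen sum.
Sum over inside zeros: 2.1972.
I(r) = log|p(0)| + (inside sum) = 1.6094 + 2.1972 = 3.8067.
Note: since some zeros are outside |z| ≤ r, the simplified n·log(r) form does NOT apply — only the inside zeros contribute.

I(r) ≈ 3.8067.


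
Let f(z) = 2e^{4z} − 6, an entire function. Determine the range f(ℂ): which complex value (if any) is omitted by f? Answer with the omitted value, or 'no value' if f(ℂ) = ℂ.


Little Picard bounds the complement of f(ℂ) to at most one point.
e^{4z} is never zero on ℂ, so 2·e^{4z} takes every value in ℂ ∖ {0}. Adding -6 shifts the range to ℂ ∖ {-6}. Thus f omits exactly the value -6.

Omitted value: -6.


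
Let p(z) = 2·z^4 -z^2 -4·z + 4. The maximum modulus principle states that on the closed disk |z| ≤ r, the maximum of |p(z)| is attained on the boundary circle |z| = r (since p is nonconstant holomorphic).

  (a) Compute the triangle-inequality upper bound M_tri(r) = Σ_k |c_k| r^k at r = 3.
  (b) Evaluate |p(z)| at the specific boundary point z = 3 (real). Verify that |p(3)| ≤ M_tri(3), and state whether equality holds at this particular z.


Coefficients: c_0 = 4, c_1 = -4, c_2 = -1, c_3 = 0, c_4 = 2. Radius r = 3.
Part (a). Triangle bound: M_tri(r) = Σ_k |c_k| r^k
  = |4|·3^0 + |-4|·3^1 + |-1|·3^2 + |0|·3^3 + |2|·3^4
  = 4 + 12 + 9 + 0 + 162 = 187.
This bounds M(r) := max_{|z|=r} |p(z)| from above; equality holds iff all terms c_k z^k can be made to align in phase at a single z on |z|=r.
Part (b). At z = 3 (real, on the circle |z| = r):
  p(3) = (4)·3^0 + (-4)·3^1 + (-1)·3^2 + (0)·3^3 + (2)·3^4 = 145.
  |p(3)| = 145.
Check: |p(3)| = 145 ≤ 187 = M_tri(3). ✓ Equality does not hold at z = 3 (the coefficients have mixed signs, so the terms do not all align in phase there).

M_tri(3) = 187; |p(3)| = 145; equality at z=3: no.


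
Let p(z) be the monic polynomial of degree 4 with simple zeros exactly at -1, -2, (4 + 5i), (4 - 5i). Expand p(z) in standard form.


The polynomial is p(z) = ∏_{α ∈ S} (z − α), where S = {-1, -2, (4 + 5i), (4 - 5i)}.
Expanding the product yields: p(z) = z^4 -5·z^3 + 19·z^2 + 107·z + 82.
Note conjugate pairs combine to real quadratics: (z − (4+5i))(z − (4−5i)) = z² − 8z + 41.
The resulting polynomial has degree 4 and real coefficients as required.

p(z) = z^4 -5·z^3 + 19·z^2 + 107·z + 82.


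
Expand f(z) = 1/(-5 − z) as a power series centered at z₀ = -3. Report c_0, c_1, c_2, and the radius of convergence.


Let w = z − z₀, so z = z₀ + w.
Then -5 − z = -5 − (z₀ + w) = (-5 − z₀) − w = -2 − w.
f(z) = 1/(-2 − w) = (1/(-2)) · 1/(1 − w/(-2)) = Σ_{n≥0} w^n / (-2)^(n+1).
So c_n = 1/(-2)^(n+1):
  c_0 = 1/(-2)^1 = -1/2.
  c_1 = 1/(-2)^2 = 1/4.
  c_2 = 1/(-2)^3 = -1/8.
The series is valid for |w/d| < 1, i.e. |z − z₀| < |d|.
Radius of convergence: R = |-5 − z₀| = |-2| = 2 (distance from z₀ to the singularity z = -5).

c_0 = -1/2, c_1 = 1/4, c_2 = -1/8; R = 2.


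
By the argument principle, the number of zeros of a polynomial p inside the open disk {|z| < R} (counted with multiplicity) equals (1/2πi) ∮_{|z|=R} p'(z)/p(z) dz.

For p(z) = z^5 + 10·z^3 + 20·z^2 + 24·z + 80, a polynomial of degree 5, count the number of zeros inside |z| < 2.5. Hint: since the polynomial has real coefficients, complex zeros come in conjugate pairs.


The zeros of p are: (1 + 3i), (1 - 3i), (0 + 2i), (0 - 2i), -2.
Their magnitudes are: 3.162, 3.162, 2, 2, 2.
Zeros with |z| < R = 2.5: (0 + 2i), (0 - 2i), -2.
Count = 3.
By the argument principle, (1/2πi) ∮_{|z|=R} p'(z)/p(z) dz equals exactly this count.

Number of zeros inside |z| < 2.5: 3.


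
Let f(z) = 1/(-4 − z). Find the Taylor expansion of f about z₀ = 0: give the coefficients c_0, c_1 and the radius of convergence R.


Let w = z − z₀, so z = z₀ + w.
Then -4 − z = -4 − (z₀ + w) = (-4 − z₀) − w = -4 − w.
f(z) = 1/(-4 − w) = (1/(-4)) · 1/(1 − w/(-4)) = Σ_{n≥0} w^n / (-4)^(n+1).
So c_n = 1/(-4)^(n+1):
  c_0 = 1/(-4)^1 = -1/4.
  c_1 = 1/(-4)^2 = 1/16.
The series is valid for |w/d| < 1, i.e. |z − z₀| < |d|.
Radius of convergence: R = |-4 − z₀| = |-4| = 4 (distance from z₀ to the singularity z = -4).

c_0 = -1/4, c_1 = 1/16; R = 4.


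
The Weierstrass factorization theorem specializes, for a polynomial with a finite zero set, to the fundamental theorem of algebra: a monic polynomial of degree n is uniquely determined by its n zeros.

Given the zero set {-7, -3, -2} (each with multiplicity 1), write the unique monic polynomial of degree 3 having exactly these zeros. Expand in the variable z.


The polynomial is p(z) = ∏_{α ∈ S} (z − α), where S = {-7, -3, -2}.
Expanding the product yields: p(z) = z^3 + 12·z^2 + 41·z + 42.
The resulting polynomial has degree 3 and real coefficients as required.

p(z) = z^3 + 12·z^2 + 41·z + 42.


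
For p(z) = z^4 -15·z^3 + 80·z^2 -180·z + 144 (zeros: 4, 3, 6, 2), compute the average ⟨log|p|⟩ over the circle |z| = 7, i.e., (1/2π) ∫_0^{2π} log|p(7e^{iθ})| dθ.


Zeros: 2, 3, 4, 6; r = 7.
Inside |z| < r: 2, 3, 4, 6. Outside (|z| ≥ r): ∅.
p(0) = 144, so log|p(0)| = log(144) = 4.9698.
Apply Jensen: I(r) = log|p(0)| + Σ_k log(r/|z_k|), summed over zeros inside |z| < r.
  log(r/|z_k|) for z_k = 4: log(7/4) = 0.5596
  log(r/|z_k|) for z_k = 3: log(7/3) = 0.8473
  log(r/|z_k|) for z_k = 6: log(7/6) = 0.1542
  log(r/|z_k|) for z_k = 2: log(7/2) = 1.2528
Sum over inside zeros: 2.8138.
I(r) = log|p(0)| + (inside sum) = 4.9698 + 2.8138 = 7.7836.
Closed form (all zeros inside, monic): I(r) = n·log(r) = 4·log(7) = 7.7836. ✓

I(r) ≈ 7.7836.


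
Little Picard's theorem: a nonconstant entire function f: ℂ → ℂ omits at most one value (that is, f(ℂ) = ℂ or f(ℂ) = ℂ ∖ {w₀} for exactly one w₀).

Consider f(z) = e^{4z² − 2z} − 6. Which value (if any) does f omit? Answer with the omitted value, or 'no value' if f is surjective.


Little Picard bounds the complement of f(ℂ) to at most one point.
The exponent g(z) = 4z² − 2z is a nonconstant polynomial, hence surjective onto ℂ. So e^{g(z)} takes every value in {e^w : w ∈ ℂ} = ℂ ∖ {0}. Adding -6 shifts the range to ℂ ∖ {-6}. f omits exactly -6.

Omitted value: -6.


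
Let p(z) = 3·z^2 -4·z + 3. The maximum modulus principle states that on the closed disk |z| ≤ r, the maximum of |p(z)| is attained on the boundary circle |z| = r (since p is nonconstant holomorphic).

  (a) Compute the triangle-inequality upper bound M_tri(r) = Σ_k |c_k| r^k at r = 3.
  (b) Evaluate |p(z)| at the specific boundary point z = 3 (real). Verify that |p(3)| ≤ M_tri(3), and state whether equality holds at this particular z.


Coefficients: c_0 = 3, c_1 = -4, c_2 = 3. Radius r = 3.
Part (a). Triangle bound: M_tri(r) = Σ_k |c_k| r^k
  = |3|·3^0 + |-4|·3^1 + |3|·3^2
  = 3 + 12 + 27 = 42.
This bounds M(r) := max_{|z|=r} |p(z)| from above; equality holds iff all terms c_k z^k can be made to align in phase at a single z on |z|=r.
Part (b). At z = 3 (real, on the circle |z| = r):
  p(3) = (3)·3^0 + (-4)·3^1 + (3)·3^2 = 18.
  |p(3)| = 18.
Check: |p(3)| = 18 ≤ 42 = M_tri(3). ✓ Equality does not hold at z = 3 (the coefficients have mixed signs, so the terms do not all align in phase there).

M_tri(3) = 42; |p(3)| = 18; equality at z=3: no.


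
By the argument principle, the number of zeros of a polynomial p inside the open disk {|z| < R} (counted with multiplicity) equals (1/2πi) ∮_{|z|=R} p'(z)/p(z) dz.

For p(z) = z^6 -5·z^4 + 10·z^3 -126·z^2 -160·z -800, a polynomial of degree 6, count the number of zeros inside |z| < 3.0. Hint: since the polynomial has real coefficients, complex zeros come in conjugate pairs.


The zeros of p are: (1 + 3i), (1 - 3i), 4, (-1 + 2i), (-1 - 2i), -4.
Their magnitudes are: 3.162, 3.162, 4, 2.236, 2.236, 4.
Zeros with |z| < R = 3.0: (-1 + 2i), (-1 - 2i).
Count = 2.
By the argument principle, (1/2πi) ∮_{|z|=R} p'(z)/p(z) dz equals exactly this count.

Number of zeros inside |z| < 3.0: 2.


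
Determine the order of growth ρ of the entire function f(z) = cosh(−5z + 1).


cosh(w) is a linear combination of e^{iw} and e^{−iw} (or e^w, e^{−w} in the hyperbolic case), so |cosh(w)| ≤ e^{|w|}. With w = −5z + 1, |w| ≤ 5|z| + 1 = 5r + 1 on |z| = r, giving M(r) ≤ e^{5r + 1}, so ρ ≤ 1. On a suitable ray (z = it for sin/cos; z = t for sinh/cosh, t real → ∞), |cosh(−5z + 1)| grows like e^{5|t|}/2, so ρ ≥ 1. Hence ρ = 1.
Therefore ρ = 1.

Order ρ = 1.


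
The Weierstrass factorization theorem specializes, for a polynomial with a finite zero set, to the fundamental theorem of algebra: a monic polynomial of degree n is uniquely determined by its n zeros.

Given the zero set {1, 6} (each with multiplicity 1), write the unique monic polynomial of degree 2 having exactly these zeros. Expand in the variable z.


The polynomial is p(z) = ∏_{α ∈ S} (z − α), where S = {1, 6}.
Expanding the product yields: p(z) = z^2 -7·z + 6.
The resulting polynomial has degree 2 and real coefficients as required.

p(z) = z^2 -7·z + 6.


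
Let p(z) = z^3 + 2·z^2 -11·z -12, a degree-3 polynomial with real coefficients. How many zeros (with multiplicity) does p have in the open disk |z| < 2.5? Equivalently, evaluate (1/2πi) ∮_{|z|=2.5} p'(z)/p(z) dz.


The zeros of p are: -4, -1, 3.
Their magnitudes are: 4, 1, 3.
Zeros with |z| < R = 2.5: -1.
Count = 1.
By the argument principle, (1/2πi) ∮_{|z|=R} p'(z)/p(z) dz equals exactly this count.

Number of zeros inside |z| < 2.5: 1.


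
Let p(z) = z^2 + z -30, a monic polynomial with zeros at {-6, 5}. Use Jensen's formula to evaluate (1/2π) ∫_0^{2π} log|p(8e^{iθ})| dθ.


Zeros: -6, 5; r = 8.
Inside |z| < r: -6, 5. Outside (|z| ≥ r): ∅.
p(0) = -30, so log|p(0)| = log(30) = 3.4012.
Apply Jensen: I(r) = log|p(0)| + Σ_k log(r/|z_k|), summed over zeros inside |z| < r.
  log(r/|z_k|) for z_k = -6: log(8/6) = 0.2877
  log(r/|z_k|) for z_k = 5: log(8/5) = 0.4700
Sum over inside zeros: 0.7577.
I(r) = log|p(0)| + (inside sum) = 3.4012 + 0.7577 = 4.1589.
Closed form (all zeros inside, monic): I(r) = n·log(r) = 2·log(8) = 4.1589. ✓

I(r) ≈ 4.1589.


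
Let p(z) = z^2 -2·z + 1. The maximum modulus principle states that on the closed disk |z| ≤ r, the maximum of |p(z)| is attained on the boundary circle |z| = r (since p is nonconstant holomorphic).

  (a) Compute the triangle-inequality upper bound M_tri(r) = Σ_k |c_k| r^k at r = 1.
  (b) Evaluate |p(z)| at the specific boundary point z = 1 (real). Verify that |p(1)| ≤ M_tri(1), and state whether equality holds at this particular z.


Coefficients: c_0 = 1, c_1 = -2, c_2 = 1. Radius r = 1.
Part (a). Triangle bound: M_tri(r) = Σ_k |c_k| r^k
  = |1|·1^0 + |-2|·1^1 + |1|·1^2
  = 1 + 2 + 1 = 4.
This bounds M(r) := max_{|z|=r} |p(z)| from above; equality holds iff all terms c_k z^k can be made to align in phase at a single z on |z|=r.
Part (b). At z = 1 (real, on the circle |z| = r):
  p(1) = (1)·1^0 + (-2)·1^1 + (1)·1^2 = 0.
  |p(1)| = 0.
Check: |p(1)| = 0 ≤ 4 = M_tri(1). ✓ Equality does not hold at z = 1 (the coefficients have mixed signs, so the terms do not all align in phase there).

M_tri(1) = 4; |p(1)| = 0; equality at z=1: no.


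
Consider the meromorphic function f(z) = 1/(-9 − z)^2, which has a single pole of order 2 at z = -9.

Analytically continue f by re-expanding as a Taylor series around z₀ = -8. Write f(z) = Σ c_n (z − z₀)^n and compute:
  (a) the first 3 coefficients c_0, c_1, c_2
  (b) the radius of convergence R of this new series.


Let w = z − z₀, so z = z₀ + w.
Then -9 − z = -9 − (z₀ + w) = (-9 − z₀) − w = -1 − w.
f(z) = 1/(-1 − w)^2 = (1/(-1)^2) · (1 − w/(-1))^{−2}.
By the binomial series (1−u)^{−2} = Σ_{n≥0} C(n+1, 1) u^n for |u|<1, with u = w/(-1):
  c_n = C(n+1, 1) / (-1)^(n+2).
  c_0 = 1/(-1)^2 = 1.
  c_1 = 2/(-1)^3 = -2.
  c_2 = 3/(-1)^4 = 3.
The series is valid for |w/d| < 1, i.e. |z − z₀| < |d|.
Radius of convergence: R = |-9 − z₀| = |-1| = 1 (distance from z₀ to the singularity z = -9).

c_0 = 1, c_1 = -2, c_2 = 3; R = 1.


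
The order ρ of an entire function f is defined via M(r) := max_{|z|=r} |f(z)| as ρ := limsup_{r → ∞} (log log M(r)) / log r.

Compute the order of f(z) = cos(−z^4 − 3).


Write cos(w) = (e^{iw} ± e^{−iw})/(2 or 2i), so |cos(w)| ≤ e^{|w|}. With w = −z^4 − 3, |w| ≤ 1r^4 + 3 on |z|=r, giving M(r) ≤ e^{1r^4 + 3} and ρ ≤ 4. For the lower bound, choose z on |z|=r with -1z^4 purely imaginary of modulus 1r^4; then |cos(−z^4 − 3)| grows like e^{1r^4}/2, so ρ ≥ 4. Hence ρ = 4.
Therefore ρ = 4.

Order ρ = 4.


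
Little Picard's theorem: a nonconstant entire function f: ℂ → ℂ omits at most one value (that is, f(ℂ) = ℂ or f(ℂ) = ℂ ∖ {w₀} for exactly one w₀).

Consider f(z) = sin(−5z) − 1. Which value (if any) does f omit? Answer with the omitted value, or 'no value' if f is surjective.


Little Picard bounds the complement of f(ℂ) to at most one point.
sin is entire and surjective onto ℂ: for every w ∈ ℂ, sin(ζ) = w has a solution ζ ∈ ℂ (e.g., via the complex inverse arcsin). With ζ = −5z this gives z = ζ/(-5). Then 1·sin(−5z) takes every value in 1·ℂ = ℂ, and adding -1 is a bijection of ℂ. So f is surjective and omits no value. (Note: only on the real line is sin bounded by [−1, 1].)

Omitted value: no value.


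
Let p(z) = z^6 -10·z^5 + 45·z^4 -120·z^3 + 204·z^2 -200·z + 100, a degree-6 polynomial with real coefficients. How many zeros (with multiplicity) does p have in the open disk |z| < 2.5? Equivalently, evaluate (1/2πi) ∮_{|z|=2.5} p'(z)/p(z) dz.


The zeros of p are: (1 + 2i), (1 - 2i), (1 + 1i), (1 - 1i), (3 + 1i), (3 - 1i).
Their magnitudes are: 2.236, 2.236, 1.414, 1.414, 3.162, 3.162.
Zeros with |z| < R = 2.5: (1 + 2i), (1 - 2i), (1 + 1i), (1 - 1i).
Count = 4.
By the argument principle, (1/2πi) ∮_{|z|=R} p'(z)/p(z) dz equals exactly this count.

Number of zeros inside |z| < 2.5: 4.


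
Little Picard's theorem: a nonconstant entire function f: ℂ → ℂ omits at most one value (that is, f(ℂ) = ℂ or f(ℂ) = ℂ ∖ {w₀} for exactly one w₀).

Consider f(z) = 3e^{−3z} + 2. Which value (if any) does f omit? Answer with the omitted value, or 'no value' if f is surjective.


Little Picard bounds the complement of f(ℂ) to at most one point.
e^{−3z} is never zero on ℂ, so 3·e^{−3z} takes every value in ℂ ∖ {0}. Adding 2 shifts the range to ℂ ∖ {2}. Thus f omits exactly the value 2.

Omitted value: 2.


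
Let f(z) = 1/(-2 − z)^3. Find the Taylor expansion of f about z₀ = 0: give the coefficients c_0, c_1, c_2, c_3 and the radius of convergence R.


Let w = z − z₀, so z = z₀ + w.
Then -2 − z = -2 − (z₀ + w) = (-2 − z₀) − w = -2 − w.
f(z) = 1/(-2 − w)^3 = (1/(-2)^3) · (1 − w/(-2))^{−3}.
By the binomial series (1−u)^{−3} = Σ_{n≥0} C(n+2, 2) u^n for |u|<1, with u = w/(-2):
  c_n = C(n+2, 2) / (-2)^(n+3).
  c_0 = 1/(-2)^3 = -1/8.
  c_1 = 3/(-2)^4 = 3/16.
  c_2 = 6/(-2)^5 = -3/16.
  c_3 = 10/(-2)^6 = 5/32.
The series is valid for |w/d| < 1, i.e. |z − z₀| < |d|.
Radius of convergence: R = |-2 − z₀| = |-2| = 2 (distance from z₀ to the singularity z = -2).

c_0 = -1/8, c_1 = 3/16, c_2 = -3/16, c_3 = 5/32; R = 2.


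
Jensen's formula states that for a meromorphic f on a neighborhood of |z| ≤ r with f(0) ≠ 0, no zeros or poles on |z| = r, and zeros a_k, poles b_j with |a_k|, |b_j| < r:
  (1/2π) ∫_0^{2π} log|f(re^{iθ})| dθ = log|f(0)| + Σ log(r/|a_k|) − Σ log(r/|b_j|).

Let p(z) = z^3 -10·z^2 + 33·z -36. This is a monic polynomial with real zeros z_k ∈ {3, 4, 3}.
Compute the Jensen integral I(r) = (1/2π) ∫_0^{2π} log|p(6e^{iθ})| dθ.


Zeros: 3, 3, 4; r = 6.
Inside |z| < r: 3, 3, 4. Outside (|z| ≥ r): ∅.
p(0) = -36, so log|p(0)| = log(36) = 3.5835.
Apply Jensen: I(r) = log|p(0)| + Σ_k log(r/|z_k|), summed over zeros inside |z| < r.
  log(r/|z_k|) for z_k = 3: log(6/3) = 0.6931
  log(r/|z_k|) for z_k = 4: log(6/4) = 0.4055
  log(r/|z_k|) for z_k = 3: log(6/3) = 0.6931
Sum over inside zeros: 1.7918.
I(r) = log|p(0)| + (inside sum) = 3.5835 + 1.7918 = 5.3753.
Closed form (all zeros inside, monic): I(r) = n·log(r) = 3·log(6) = 5.3753. ✓

I(r) ≈ 5.3753.


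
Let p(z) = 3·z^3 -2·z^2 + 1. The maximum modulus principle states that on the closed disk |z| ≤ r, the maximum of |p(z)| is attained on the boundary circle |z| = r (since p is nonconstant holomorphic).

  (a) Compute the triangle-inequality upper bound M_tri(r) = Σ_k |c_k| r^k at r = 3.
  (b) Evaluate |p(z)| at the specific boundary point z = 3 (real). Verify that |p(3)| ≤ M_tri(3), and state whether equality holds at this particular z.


Coefficients: c_0 = 1, c_1 = 0, c_2 = -2, c_3 = 3. Radius r = 3.
Part (a). Triangle bound: M_tri(r) = Σ_k |c_k| r^k
  = |1|·3^0 + |0|·3^1 + |-2|·3^2 + |3|·3^3
  = 1 + 0 + 18 + 81 = 100.
This bounds M(r) := max_{|z|=r} |p(z)| from above; equality holds iff all terms c_k z^k can be made to align in phase at a single z on |z|=r.
Part (b). At z = 3 (real, on the circle |z| = r):
  p(3) = (1)·3^0 + (0)·3^1 + (-2)·3^2 + (3)·3^3 = 64.
  |p(3)| = 64.
Check: |p(3)| = 64 ≤ 100 = M_tri(3). ✓ Equality does not hold at z = 3 (the coefficients have mixed signs, so the terms do not all align in phase there).

M_tri(3) = 100; |p(3)| = 64; equality at z=3: no.


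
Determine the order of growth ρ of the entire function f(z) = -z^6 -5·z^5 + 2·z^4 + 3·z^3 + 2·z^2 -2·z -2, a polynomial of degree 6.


|f(z)| ≤ Σ|c_k|·r^k = O(r^6) as r → ∞. Polynomial growth is O(e^{r^ε}) for every ε > 0 (since r^6/e^{r^ε} → 0), so ρ ≤ ε for all ε > 0, i.e. ρ = 0. Every nonconstant polynomial has order 0.
Therefore ρ = 0.

Order ρ = 0.


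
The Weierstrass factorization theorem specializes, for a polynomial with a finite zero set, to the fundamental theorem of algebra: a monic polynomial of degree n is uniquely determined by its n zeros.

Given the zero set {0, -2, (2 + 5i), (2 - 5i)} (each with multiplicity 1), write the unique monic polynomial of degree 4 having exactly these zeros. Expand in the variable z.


The polynomial is p(z) = ∏_{α ∈ S} (z − α), where S = {0, -2, (2 + 5i), (2 - 5i)}.
Expanding the product yields: p(z) = z^4 -2·z^3 + 21·z^2 + 58·z.
Note conjugate pairs combine to real quadratics: (z − (2+5i))(z − (2−5i)) = z² − 4z + 29.
The resulting polynomial has degree 4 and real coefficients as required.

p(z) = z^4 -2·z^3 + 21·z^2 + 58·z.


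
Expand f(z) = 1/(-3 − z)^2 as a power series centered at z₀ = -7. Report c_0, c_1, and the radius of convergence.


Let w = z − z₀, so z = z₀ + w.
Then -3 − z = -3 − (z₀ + w) = (-3 − z₀) − w = 4 − w.
f(z) = 1/(4 − w)^2 = (1/(4)^2) · (1 − w/(4))^{−2}.
By the binomial series (1−u)^{−2} = Σ_{n≥0} C(n+1, 1) u^n for |u|<1, with u = w/(4):
  c_n = C(n+1, 1) / (4)^(n+2).
  c_0 = 1/(4)^2 = 1/16.
  c_1 = 2/(4)^3 = 1/32.
The series is valid for |w/d| < 1, i.e. |z − z₀| < |d|.
Radius of convergence: R = |-3 − z₀| = |4| = 4 (distance from z₀ to the singularity z = -3).

c_0 = 1/16, c_1 = 1/32; R = 4.


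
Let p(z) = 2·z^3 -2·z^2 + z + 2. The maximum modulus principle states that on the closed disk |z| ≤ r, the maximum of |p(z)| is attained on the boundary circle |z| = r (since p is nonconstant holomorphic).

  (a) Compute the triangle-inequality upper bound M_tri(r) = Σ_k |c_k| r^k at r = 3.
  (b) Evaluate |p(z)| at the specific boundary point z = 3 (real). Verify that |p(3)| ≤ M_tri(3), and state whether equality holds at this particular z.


Coefficients: c_0 = 2, c_1 = 1, c_2 = -2, c_3 = 2. Radius r = 3.
Part (a). Triangle bound: M_tri(r) = Σ_k |c_k| r^k
  = |2|·3^0 + |1|·3^1 + |-2|·3^2 + |2|·3^3
  = 2 + 3 + 18 + 54 = 77.
This bounds M(r) := max_{|z|=r} |p(z)| from above; equality holds iff all terms c_k z^k can be made to align in phase at a single z on |z|=r.
Part (b). At z = 3 (real, on the circle |z| = r):
  p(3) = (2)·3^0 + (1)·3^1 + (-2)·3^2 + (2)·3^3 = 41.
  |p(3)| = 41.
Check: |p(3)| = 41 ≤ 77 = M_tri(3). ✓ Equality does not hold at z = 3 (the coefficients have mixed signs, so the terms do not all align in phase there).

M_tri(3) = 77; |p(3)| = 41; equality at z=3: no.
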